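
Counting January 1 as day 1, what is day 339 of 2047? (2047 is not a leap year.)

January has 31 days (339 − 31 = 308 remain).
February has 28 days (308 − 28 = 280 remain).
March has 31 days (280 − 31 = 249 remain).
April has 30 days (249 − 30 = 219 remain).
May has 31 days (219 − 31 = 188 remain).
June has 30 days (188 − 30 = 158 remain).
July has 31 days (158 − 31 = 127 remain).
August has 31 days (127 − 31 = 96 remain).
September has 30 days (96 − 30 = 66 remain).
October has 31 days (66 − 31 = 35 remain).
November has 30 days (35 − 30 = 5 remain).
5 into December → December 5.

5 December 2047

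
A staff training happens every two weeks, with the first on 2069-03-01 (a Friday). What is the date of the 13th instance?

The 13th occurrence is 12 intervals after the first: 12 × 14 = 168 days after 2069-03-01.
March has 31 days — 30 days to the end of March leaves 138.
April has 30 days (108 left).
May has 31 days (77 left).
June has 30 days (47 left).
July has 31 days (16 left).
16 days into August → 2069-08-16.

2069-08-16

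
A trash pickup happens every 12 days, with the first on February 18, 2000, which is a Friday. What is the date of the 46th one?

The 46th occurrence is 45 intervals after the first: 45 × 12 = 540 days after February 18, 2000.
February has 29 days — 11 days to the end of February leaves 529.
From end of February to end of 2000 is 306 days (223 left).
January has 31 days (192 left).
February has 28 days (164 left).
March has 31 days (133 left).
April has 30 days (103 left).
May has 31 days (72 left).
June has 30 days (42 left).
July has 31 days (11 left).
11 days into August → August 11, 2001.

August 11, 2001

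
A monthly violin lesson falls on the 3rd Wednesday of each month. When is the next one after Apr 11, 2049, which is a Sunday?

Apr 21, 2049

Apr 2049 starts on a Thursday; its first Wednesday is the 7th, so the 3rd Wednesday is the 21st — Apr 21, 2049.
Apr 21, 2049 is after Apr 11, 2049, so that is the next one.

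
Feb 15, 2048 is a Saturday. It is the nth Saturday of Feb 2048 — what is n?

3rd

Day 15 falls in week ⌈15/7⌉ of the month.
Days 1–7 hold the 1st Saturday, 8–14 the 2nd, 15–21 the 3rd, 22–28 the 4th, 29–31 the 5th.
15 is in the range for the 3rd.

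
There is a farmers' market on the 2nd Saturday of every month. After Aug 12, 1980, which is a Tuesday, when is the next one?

Sep 13, 1980

Aug 1980 starts on a Friday; its first Saturday is the 2nd, so the 2nd Saturday is the 9th — Aug 9, 1980.
That is not after Aug 12, 1980, so look at Sep 1980.
Sep 1980 starts on a Monday; its first Saturday is the 6th, so the 2nd Saturday is the 13th — Sep 13, 1980.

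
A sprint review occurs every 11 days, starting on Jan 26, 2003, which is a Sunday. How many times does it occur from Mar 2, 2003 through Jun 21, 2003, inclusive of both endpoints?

10

Occurrences land 11·i days after Jan 26, 2003 for i = 0, 1, 2, …
Mar 2, 2003 is 35 days after the start; 35 ÷ 11 = 3 remainder 2; since the remainder is 2, round up to i = 4. First occurrence in the window: #5 on Mar 11, 2003 (4×11 = 44 days in).
Jun 21, 2003 is 146 days after the start; 146 ÷ 11 = 13 remainder 3. Last occurrence in the window: #14 on Jun 18, 2003.
Occurrences #5 through #14: 10 in total.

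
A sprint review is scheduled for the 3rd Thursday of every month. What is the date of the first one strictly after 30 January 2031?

20 February 2031

January 2031 starts on a Wednesday; its first Thursday is the 2nd, so the 3rd Thursday is the 16th — 16 January 2031.
That is not after 30 January 2031, so look at February 2031.
February 2031 starts on a Saturday; its first Thursday is the 6th, so the 3rd Thursday is the 20th — 20 February 2031.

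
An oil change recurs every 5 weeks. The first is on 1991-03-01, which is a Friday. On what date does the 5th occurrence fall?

The 5th occurrence is 4 intervals after the first: 4 × 35 = 140 days after 1991-03-01.
March has 31 days — 30 days to the end of March leaves 110.
April has 30 days (80 left).
May has 31 days (49 left).
June has 30 days (19 left).
19 days into July → 1991-07-19.

1991-07-19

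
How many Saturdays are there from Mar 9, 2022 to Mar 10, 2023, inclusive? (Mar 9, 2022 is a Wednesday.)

52

Mar 9, 2022 is a Wednesday; the first Saturday on or after it is Mar 12, 2022 (3 days later).
From Mar 12, 2022 to Mar 10, 2023: 294 + 69 = 363 days (rest of 2022, to Mar 10, 2023 in 2023).
363 ÷ 7 = 51 full weeks with remainder 6, so 51 more Saturdays after the first → 52.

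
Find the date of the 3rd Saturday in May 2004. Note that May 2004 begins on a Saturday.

May 15, 2004

May 2004 begins on a Saturday, so the first Saturday is May 1.
The 3rd Saturday is 2 weeks later: 1 + 14 = 15.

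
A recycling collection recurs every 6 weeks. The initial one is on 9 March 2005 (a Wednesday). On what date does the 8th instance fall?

28 December 2005

The 8th occurrence is 7 intervals after the first: 7 × 42 = 294 days after 9 March 2005.
March has 31 days — 22 days to the end of March leaves 272.
April has 30 days (242 left).
May has 31 days (211 left).
June has 30 days (181 left).
July has 31 days (150 left).
August has 31 days (119 left).
September has 30 days (89 left).
October has 31 days (58 left).
November has 30 days (28 left).
28 days into December → 28 December 2005.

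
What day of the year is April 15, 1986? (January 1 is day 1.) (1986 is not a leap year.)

Days in months before April: 31 + 28 + 31 = 90.
Plus 15 days into April → day 105.

105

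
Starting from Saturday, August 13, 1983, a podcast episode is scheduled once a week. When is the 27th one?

The 27th occurrence is 26 intervals after the first: 26 × 7 = 182 days after August 13, 1983.
August has 31 days — 18 days to the end of August leaves 164.
September has 30 days (134 left).
October has 31 days (103 left).
November has 30 days (73 left).
December has 31 days (42 left).
January has 31 days (11 left).
11 days into February → February 11, 1984.

February 11, 1984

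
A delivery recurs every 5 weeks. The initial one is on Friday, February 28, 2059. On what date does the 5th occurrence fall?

July 18, 2059

The 5th occurrence is 4 intervals after the first: 4 × 35 = 140 days after February 28, 2059.
February has 28 days — 0 days to the end of February leaves 140.
March has 31 days (109 left).
April has 30 days (79 left).
May has 31 days (48 left).
June has 30 days (18 left).
18 days into July → July 18, 2059.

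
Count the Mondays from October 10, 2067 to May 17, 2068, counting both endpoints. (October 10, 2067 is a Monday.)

October 10, 2067 is a Monday; the first Monday on or after it is October 10, 2067.
From October 10, 2067 to May 17, 2068: 21 + 30 + 31 + 31 + 29 + 31 + 30 + 17 = 220 days (rest of October, November, December, January, February, March, April, May).
220 ÷ 7 = 31 full weeks with remainder 3, so 31 more Mondays after the first → 32.

32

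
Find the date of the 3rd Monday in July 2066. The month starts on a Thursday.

July 2066 begins on a Thursday, so the first Monday is July 5 (4 days later).
The 3rd Monday is 2 weeks later: 5 + 14 = 19.

July 19, 2066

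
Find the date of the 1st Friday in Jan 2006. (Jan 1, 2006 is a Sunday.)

Jan 2006 begins on a Sunday, so the first Friday is Jan 6 (5 days later).

Jan 6, 2006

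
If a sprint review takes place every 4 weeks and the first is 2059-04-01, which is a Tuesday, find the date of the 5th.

The 5th occurrence is 4 intervals after the first: 4 × 28 = 112 days after 2059-04-01.
April has 30 days — 29 days to the end of April leaves 83.
May has 31 days (52 left).
June has 30 days (22 left).
22 days into July → 2059-07-22.

2059-07-22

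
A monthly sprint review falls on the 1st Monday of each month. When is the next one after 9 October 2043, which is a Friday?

2 November 2043

October 2043 starts on a Thursday, so its 1st Monday is 5 October 2043 (4 days in).
That is not after 9 October 2043, so look at November 2043.
November 2043 starts on a Sunday, so its 1st Monday is 2 November 2043 (1 day in).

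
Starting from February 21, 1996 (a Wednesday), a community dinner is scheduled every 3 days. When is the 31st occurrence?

May 21, 1996

The 31st occurrence is 30 intervals after the first: 30 × 3 = 90 days after February 21, 1996.
February has 29 days — 8 days to the end of February leaves 82.
March has 31 days (51 left).
April has 30 days (21 left).
21 days into May → May 21, 1996.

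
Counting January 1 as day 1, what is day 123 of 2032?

January has 31 days (123 − 31 = 92 remain).
February has 29 days (92 − 29 = 63 remain).
March has 31 days (63 − 31 = 32 remain).
April has 30 days (32 − 30 = 2 remain).
2 into May → May 2.

2 May 2032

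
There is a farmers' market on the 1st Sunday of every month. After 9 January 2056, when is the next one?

January 2056 starts on a Saturday, so its 1st Sunday is 2 January 2056 (1 day in).
That is not after 9 January 2056, so look at February 2056.
February 2056 starts on a Tuesday, so its 1st Sunday is 6 February 2056 (5 days in).

6 February 2056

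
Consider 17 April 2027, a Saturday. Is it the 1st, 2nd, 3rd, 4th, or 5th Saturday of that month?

3rd

Day 17 falls in week ⌈17/7⌉ of the month.
Days 1–7 hold the 1st Saturday, 8–14 the 2nd, 15–21 the 3rd, 22–28 the 4th, 29–31 the 5th.
17 is in the range for the 3rd.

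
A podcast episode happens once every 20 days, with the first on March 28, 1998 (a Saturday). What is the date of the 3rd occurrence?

The 3rd occurrence is 2 intervals after the first: 2 × 20 = 40 days after March 28, 1998.
March has 31 days — 3 days to the end of March leaves 37.
April has 30 days (7 left).
7 days into May → May 7, 1998.

May 7, 1998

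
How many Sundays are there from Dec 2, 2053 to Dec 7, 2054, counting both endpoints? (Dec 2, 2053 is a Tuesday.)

53

Dec 2, 2053 is a Tuesday; the first Sunday on or after it is Dec 7, 2053 (5 days later).
From Dec 7, 2053 to Dec 7, 2054: 24 + 341 = 365 days (rest of 2053, to Dec 7, 2054 in 2054).
365 ÷ 7 = 52 full weeks with remainder 1, so 52 more Sundays after the first → 53.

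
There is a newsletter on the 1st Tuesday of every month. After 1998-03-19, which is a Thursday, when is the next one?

March 1998 starts on a Sunday, so its 1st Tuesday is 1998-03-03 (2 days in).
That is not after 1998-03-19, so look at April 1998.
April 1998 starts on a Wednesday, so its 1st Tuesday is 1998-04-07 (6 days in).

1998-04-07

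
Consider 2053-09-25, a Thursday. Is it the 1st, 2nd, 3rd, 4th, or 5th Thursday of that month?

Day 25 falls in week ⌈25/7⌉ of the month.
Days 1–7 hold the 1st Thursday, 8–14 the 2nd, 15–21 the 3rd, 22–28 the 4th, 29–31 the 5th.
25 is in the range for the 4th.

4th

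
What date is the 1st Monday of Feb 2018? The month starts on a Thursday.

Feb 5, 2018

Feb 2018 begins on a Thursday, so the first Monday is Feb 5 (4 days later).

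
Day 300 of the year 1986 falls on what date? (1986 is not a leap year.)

January has 31 days (300 − 31 = 269 remain).
February has 28 days (269 − 28 = 241 remain).
March has 31 days (241 − 31 = 210 remain).
April has 30 days (210 − 30 = 180 remain).
May has 31 days (180 − 31 = 149 remain).
June has 30 days (149 − 30 = 119 remain).
July has 31 days (119 − 31 = 88 remain).
August has 31 days (88 − 31 = 57 remain).
September has 30 days (57 − 30 = 27 remain).
27 into October → October 27.

27 October 1986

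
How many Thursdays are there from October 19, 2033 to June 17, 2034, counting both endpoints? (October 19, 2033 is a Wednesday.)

October 19, 2033 is a Wednesday; the first Thursday on or after it is October 20, 2033 (1 day later).
From October 20, 2033 to June 17, 2034: 11 + 30 + 31 + 31 + 28 + 31 + 30 + 31 + 17 = 240 days (rest of October, November, December, January, February, March, April, May, June).
240 ÷ 7 = 34 full weeks with remainder 2, so 34 more Thursdays after the first → 35.

35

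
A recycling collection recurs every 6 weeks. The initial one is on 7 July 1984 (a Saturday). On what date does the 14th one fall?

4 January 1986

The 14th occurrence is 13 intervals after the first: 13 × 42 = 546 days after 7 July 1984.
July has 31 days — 24 days to the end of July leaves 522.
From end of July to end of 1984 is 153 days (369 left).
1985 has 365 days (4 left).
4 days into January → 4 January 1986.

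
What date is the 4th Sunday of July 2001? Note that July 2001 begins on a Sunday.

22 July 2001

July 2001 begins on a Sunday, so the first Sunday is July 1.
The 4th Sunday is 3 weeks later: 1 + 21 = 22.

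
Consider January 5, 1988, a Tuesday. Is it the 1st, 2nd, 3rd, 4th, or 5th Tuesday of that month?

1st

Day 5 falls in week ⌈5/7⌉ of the month.
Days 1–7 hold the 1st Tuesday, 8–14 the 2nd, 15–21 the 3rd, 22–28 the 4th, 29–31 the 5th.
5 is in the range for the 1st.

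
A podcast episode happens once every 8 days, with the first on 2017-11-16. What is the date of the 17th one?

2018-03-24

The 17th occurrence is 16 intervals after the first: 16 × 8 = 128 days after 2017-11-16.
November has 30 days — 14 days to the end of November leaves 114.
December has 31 days (83 left).
January has 31 days (52 left).
February has 28 days (24 left).
24 days into March → 2018-03-24.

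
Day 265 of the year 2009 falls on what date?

Jan has 31 days (265 − 31 = 234 remain).
Feb has 28 days (234 − 28 = 206 remain).
Mar has 31 days (206 − 31 = 175 remain).
Apr has 30 days (175 − 30 = 145 remain).
May has 31 days (145 − 31 = 114 remain).
Jun has 30 days (114 − 30 = 84 remain).
Jul has 31 days (84 − 31 = 53 remain).
Aug has 31 days (53 − 31 = 22 remain).
22 into Sep → Sep 22.

Sep 22, 2009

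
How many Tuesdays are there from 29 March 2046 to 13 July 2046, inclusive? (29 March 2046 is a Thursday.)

15

29 March 2046 is a Thursday; the first Tuesday on or after it is 3 April 2046 (5 days later).
From 3 April 2046 to 13 July 2046: 27 + 31 + 30 + 13 = 101 days (rest of April, May, June, July).
101 ÷ 7 = 14 full weeks with remainder 3, so 14 more Tuesdays after the first → 15.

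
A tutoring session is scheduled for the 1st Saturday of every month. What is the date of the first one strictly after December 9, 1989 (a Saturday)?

January 6, 1990

December 1989 starts on a Friday, so its 1st Saturday is December 2, 1989 (1 day in).
That is not after December 9, 1989, so look at January 1990.
January 1990 starts on a Monday, so its 1st Saturday is January 6, 1990 (5 days in).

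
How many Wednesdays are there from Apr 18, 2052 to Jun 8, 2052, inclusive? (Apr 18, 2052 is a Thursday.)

Apr 18, 2052 is a Thursday; the first Wednesday on or after it is Apr 24, 2052 (6 days later).
From Apr 24, 2052 to Jun 8, 2052: 6 + 31 + 8 = 45 days (rest of Apr, May, Jun).
45 ÷ 7 = 6 full weeks with remainder 3, so 6 more Wednesdays after the first → 7.

7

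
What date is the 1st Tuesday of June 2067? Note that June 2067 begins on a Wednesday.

7 June 2067

June 2067 begins on a Wednesday, so the first Tuesday is June 7 (6 days later).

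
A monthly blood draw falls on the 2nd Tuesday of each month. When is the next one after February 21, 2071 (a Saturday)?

February 2071 starts on a Sunday; its first Tuesday is the 3rd, so the 2nd Tuesday is the 10th — February 10, 2071.
That is not after February 21, 2071, so look at March 2071.
March 2071 starts on a Sunday; its first Tuesday is the 3rd, so the 2nd Tuesday is the 10th — March 10, 2071.

March 10, 2071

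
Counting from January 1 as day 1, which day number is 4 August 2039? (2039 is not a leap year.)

Days in months before August: 31 + 28 + 31 + 30 + 31 + 30 + 31 = 212.
Plus 4 days into August → day 216.

216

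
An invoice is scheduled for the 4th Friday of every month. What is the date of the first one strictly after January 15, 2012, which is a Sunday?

January 2012 starts on a Sunday; its first Friday is the 6th, so the 4th Friday is the 27th — January 27, 2012.
January 27, 2012 is after January 15, 2012, so that is the next one.

January 27, 2012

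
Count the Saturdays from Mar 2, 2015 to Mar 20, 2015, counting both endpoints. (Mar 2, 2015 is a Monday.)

Mar 2, 2015 is a Monday; the first Saturday on or after it is Mar 7, 2015 (5 days later).
From Mar 7, 2015 to Mar 20, 2015 is 20 − 7 = 13 days.
13 ÷ 7 = 1 full weeks with remainder 6, so 1 more Saturdays after the first → 2.

2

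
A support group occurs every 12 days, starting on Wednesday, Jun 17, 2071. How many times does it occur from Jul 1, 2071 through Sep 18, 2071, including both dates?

6

Occurrences land 12·i days after Jun 17, 2071 for i = 0, 1, 2, …
Jul 1, 2071 is 14 days after the start; 14 ÷ 12 = 1 remainder 2; since the remainder is 2, round up to i = 2. First occurrence in the window: #3 on Jul 11, 2071 (2×12 = 24 days in).
Sep 18, 2071 is 93 days after the start; 93 ÷ 12 = 7 remainder 9. Last occurrence in the window: #8 on Sep 9, 2071.
Occurrences #3 through #8: 6 in total.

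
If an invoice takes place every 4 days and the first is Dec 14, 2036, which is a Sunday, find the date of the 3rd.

The 3rd occurrence is 2 intervals after the first: 2 × 4 = 8 days after Dec 14, 2036.
8 days later is Dec 22, 2036.

Dec 22, 2036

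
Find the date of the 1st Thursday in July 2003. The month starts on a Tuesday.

July 2003 begins on a Tuesday, so the first Thursday is July 3 (2 days later).

3 July 2003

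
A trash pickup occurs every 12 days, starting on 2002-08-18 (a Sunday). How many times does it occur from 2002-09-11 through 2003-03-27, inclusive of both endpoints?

Occurrences land 12·i days after 2002-08-18 for i = 0, 1, 2, …
2002-09-11 is 24 days after the start; 24 ÷ 12 = 2 remainder 0. First occurrence in the window: #3 on 2002-09-11 (2×12 = 24 days in).
2003-03-27 is 221 days after the start; 221 ÷ 12 = 18 remainder 5. Last occurrence in the window: #19 on 2003-03-22.
Occurrences #3 through #19: 17 in total.

17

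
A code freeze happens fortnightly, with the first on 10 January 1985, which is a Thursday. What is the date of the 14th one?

11 July 1985

The 14th occurrence is 13 intervals after the first: 13 × 14 = 182 days after 10 January 1985.
January has 31 days — 21 days to the end of January leaves 161.
February has 28 days (133 left).
March has 31 days (102 left).
April has 30 days (72 left).
May has 31 days (41 left).
June has 30 days (11 left).
11 days into July → 11 July 1985.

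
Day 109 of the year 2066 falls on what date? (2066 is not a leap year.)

January has 31 days (109 − 31 = 78 remain).
February has 28 days (78 − 28 = 50 remain).
March has 31 days (50 − 31 = 19 remain).
19 into April → April 19.

2066-04-19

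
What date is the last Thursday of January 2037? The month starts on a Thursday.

January 2037 begins on a Thursday, so the first Thursday is January 1.
January 2037 has 31 days. Adding weeks: 1, 8, 15, 22, 29 — the last one ≤ 31 is the 29th.

29 January 2037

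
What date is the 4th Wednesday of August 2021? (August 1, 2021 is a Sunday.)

August 25, 2021

August 2021 begins on a Sunday, so the first Wednesday is August 4 (3 days later).
The 4th Wednesday is 3 weeks later: 4 + 21 = 25.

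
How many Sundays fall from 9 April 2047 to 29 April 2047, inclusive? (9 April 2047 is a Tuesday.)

9 April 2047 is a Tuesday; the first Sunday on or after it is 14 April 2047 (5 days later).
From 14 April 2047 to 29 April 2047 is 29 − 14 = 15 days.
15 ÷ 7 = 2 full weeks with remainder 1, so 2 more Sundays after the first → 3.

3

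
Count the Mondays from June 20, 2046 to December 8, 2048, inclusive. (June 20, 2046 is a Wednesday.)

June 20, 2046 is a Wednesday; the first Monday on or after it is June 25, 2046 (5 days later).
From June 25, 2046 to December 8, 2048: 189 + 365 + 343 = 897 days (rest of 2046, 2047, to December 8, 2048 in 2048).
897 ÷ 7 = 128 full weeks with remainder 1, so 128 more Mondays after the first → 129.

129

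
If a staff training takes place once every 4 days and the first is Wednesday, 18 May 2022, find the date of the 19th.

The 19th occurrence is 18 intervals after the first: 18 × 4 = 72 days after 18 May 2022.
May has 31 days — 13 days to the end of May leaves 59.
June has 30 days (29 left).
29 days into July → 29 July 2022.

29 July 2022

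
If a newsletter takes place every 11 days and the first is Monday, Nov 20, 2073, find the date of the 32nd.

The 32nd occurrence is 31 intervals after the first: 31 × 11 = 341 days after Nov 20, 2073.
Nov has 30 days — 10 days to the end of Nov leaves 331.
Dec has 31 days (300 left).
Jan has 31 days (269 left).
Feb has 28 days (241 left).
Mar has 31 days (210 left).
Apr has 30 days (180 left).
May has 31 days (149 left).
Jun has 30 days (119 left).
Jul has 31 days (88 left).
Aug has 31 days (57 left).
Sep has 30 days (27 left).
27 days into Oct → Oct 27, 2074.

Oct 27, 2074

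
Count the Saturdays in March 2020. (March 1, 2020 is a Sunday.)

4

March 1, 2020 is a Sunday; the first Saturday on or after it is March 7, 2020 (6 days later).
From March 7, 2020 to March 31, 2020 is 31 − 7 = 24 days.
24 ÷ 7 = 3 full weeks with remainder 3, so 3 more Saturdays after the first → 4.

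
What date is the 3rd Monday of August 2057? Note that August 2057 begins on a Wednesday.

August 2057 begins on a Wednesday, so the first Monday is August 6 (5 days later).
The 3rd Monday is 2 weeks later: 6 + 14 = 20.

August 20, 2057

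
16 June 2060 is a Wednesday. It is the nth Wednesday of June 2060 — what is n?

Day 16 falls in week ⌈16/7⌉ of the month.
Days 1–7 hold the 1st Wednesday, 8–14 the 2nd, 15–21 the 3rd, 22–28 the 4th, 29–31 the 5th.
16 is in the range for the 3rd.

3rd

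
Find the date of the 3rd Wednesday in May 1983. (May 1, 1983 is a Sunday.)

May 18, 1983

May 1983 begins on a Sunday, so the first Wednesday is May 4 (3 days later).
The 3rd Wednesday is 2 weeks later: 4 + 14 = 18.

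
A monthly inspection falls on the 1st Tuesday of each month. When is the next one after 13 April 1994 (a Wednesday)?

April 1994 starts on a Friday, so its 1st Tuesday is 5 April 1994 (4 days in).
That is not after 13 April 1994, so look at May 1994.
May 1994 starts on a Sunday, so its 1st Tuesday is 3 May 1994 (2 days in).

3 May 1994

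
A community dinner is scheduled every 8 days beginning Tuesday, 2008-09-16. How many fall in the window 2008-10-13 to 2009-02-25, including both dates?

Occurrences land 8·i days after 2008-09-16 for i = 0, 1, 2, …
2008-10-13 is 27 days after the start; 27 ÷ 8 = 3 remainder 3; since the remainder is 3, round up to i = 4. First occurrence in the window: #5 on 2008-10-18 (4×8 = 32 days in).
2009-02-25 is 162 days after the start; 162 ÷ 8 = 20 remainder 2. Last occurrence in the window: #21 on 2009-02-23.
Occurrences #5 through #21: 17 in total.

17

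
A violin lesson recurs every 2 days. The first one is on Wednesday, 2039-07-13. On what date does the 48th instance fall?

2039-10-15

The 48th occurrence is 47 intervals after the first: 47 × 2 = 94 days after 2039-07-13.
July has 31 days — 18 days to the end of July leaves 76.
August has 31 days (45 left).
September has 30 days (15 left).
15 days into October → 2039-10-15.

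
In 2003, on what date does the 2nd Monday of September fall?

September 2003 begins on a Monday, so the first Monday is September 1.
The 2nd Monday is 1 weeks later: 1 + 7 = 8.

2003-09-08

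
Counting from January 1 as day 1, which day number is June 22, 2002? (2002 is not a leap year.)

173

Days in months before June: 31 + 28 + 31 + 30 + 31 = 151.
Plus 22 days into June → day 173.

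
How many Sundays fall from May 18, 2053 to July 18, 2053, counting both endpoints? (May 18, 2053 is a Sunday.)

9

May 18, 2053 is a Sunday; the first Sunday on or after it is May 18, 2053.
From May 18, 2053 to July 18, 2053: 13 + 30 + 18 = 61 days (rest of May, June, July).
61 ÷ 7 = 8 full weeks with remainder 5, so 8 more Sundays after the first → 9.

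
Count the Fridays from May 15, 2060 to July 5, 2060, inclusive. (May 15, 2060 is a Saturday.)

7

May 15, 2060 is a Saturday; the first Friday on or after it is May 21, 2060 (6 days later).
From May 21, 2060 to July 5, 2060: 10 + 30 + 5 = 45 days (rest of May, June, July).
45 ÷ 7 = 6 full weeks with remainder 3, so 6 more Fridays after the first → 7.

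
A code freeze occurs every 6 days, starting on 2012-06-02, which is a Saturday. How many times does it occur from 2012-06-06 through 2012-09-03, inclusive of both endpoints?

15

Occurrences land 6·i days after 2012-06-02 for i = 0, 1, 2, …
2012-06-06 is 4 days after the start; 4 ÷ 6 = 0 remainder 4; since the remainder is 4, round up to i = 1. First occurrence in the window: #2 on 2012-06-08 (1×6 = 6 days in).
2012-09-03 is 93 days after the start; 93 ÷ 6 = 15 remainder 3. Last occurrence in the window: #16 on 2012-08-31.
Occurrences #2 through #16: 15 in total.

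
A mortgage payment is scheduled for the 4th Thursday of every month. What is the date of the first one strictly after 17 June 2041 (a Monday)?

June 2041 starts on a Saturday; its first Thursday is the 6th, so the 4th Thursday is the 27th — 27 June 2041.
27 June 2041 is after 17 June 2041, so that is the next one.

27 June 2041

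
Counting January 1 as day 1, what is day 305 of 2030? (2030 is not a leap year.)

1 November 2030

January has 31 days (305 − 31 = 274 remain).
February has 28 days (274 − 28 = 246 remain).
March has 31 days (246 − 31 = 215 remain).
April has 30 days (215 − 30 = 185 remain).
May has 31 days (185 − 31 = 154 remain).
June has 30 days (154 − 30 = 124 remain).
July has 31 days (124 − 31 = 93 remain).
August has 31 days (93 − 31 = 62 remain).
September has 30 days (62 − 30 = 32 remain).
October has 31 days (32 − 31 = 1 remain).
1 into November → November 1.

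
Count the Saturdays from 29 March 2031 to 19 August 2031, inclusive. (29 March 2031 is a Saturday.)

29 March 2031 is a Saturday; the first Saturday on or after it is 29 March 2031.
From 29 March 2031 to 19 August 2031: 2 + 30 + 31 + 30 + 31 + 19 = 143 days (rest of March, April, May, June, July, August).
143 ÷ 7 = 20 full weeks with remainder 3, so 20 more Saturdays after the first → 21.

21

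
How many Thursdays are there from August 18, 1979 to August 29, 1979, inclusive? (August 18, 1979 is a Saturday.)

August 18, 1979 is a Saturday; the first Thursday on or after it is August 23, 1979 (5 days later).
From August 23, 1979 to August 29, 1979 is 29 − 23 = 6 days.
6 ÷ 7 = 0 full weeks with remainder 6, so 0 more Thursdays after the first → 1.

1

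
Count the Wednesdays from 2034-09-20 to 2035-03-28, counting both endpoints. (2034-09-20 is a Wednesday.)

28

2034-09-20 is a Wednesday; the first Wednesday on or after it is 2034-09-20.
From 2034-09-20 to 2035-03-28: 10 + 31 + 30 + 31 + 31 + 28 + 28 = 189 days (rest of September, October, November, December, January, February, March).
189 ÷ 7 = 27 full weeks with remainder 0, so 27 more Wednesdays after the first → 28.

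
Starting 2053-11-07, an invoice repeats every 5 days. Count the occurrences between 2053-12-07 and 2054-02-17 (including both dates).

Occurrences land 5·i days after 2053-11-07 for i = 0, 1, 2, …
2053-12-07 is 30 days after the start; 30 ÷ 5 = 6 remainder 0. First occurrence in the window: #7 on 2053-12-07 (6×5 = 30 days in).
2054-02-17 is 102 days after the start; 102 ÷ 5 = 20 remainder 2. Last occurrence in the window: #21 on 2054-02-15.
Occurrences #7 through #21: 15 in total.

15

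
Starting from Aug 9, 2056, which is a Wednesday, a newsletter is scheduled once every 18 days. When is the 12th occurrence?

Feb 23, 2057

The 12th occurrence is 11 intervals after the first: 11 × 18 = 198 days after Aug 9, 2056.
Aug has 31 days — 22 days to the end of Aug leaves 176.
Sep has 30 days (146 left).
Oct has 31 days (115 left).
Nov has 30 days (85 left).
Dec has 31 days (54 left).
Jan has 31 days (23 left).
23 days into Feb → Feb 23, 2057.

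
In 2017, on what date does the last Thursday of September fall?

The first Thursday of September 2017 is September 7.
September 2017 has 30 days. Adding weeks: 7, 14, 21, 28 — the last one ≤ 30 is the 28th.

September 28, 2017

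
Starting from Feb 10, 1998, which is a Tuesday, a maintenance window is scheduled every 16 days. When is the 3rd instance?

Mar 14, 1998

The 3rd occurrence is 2 intervals after the first: 2 × 16 = 32 days after Feb 10, 1998.
Feb has 28 days — 18 days to the end of Feb leaves 14.
14 days into Mar → Mar 14, 1998.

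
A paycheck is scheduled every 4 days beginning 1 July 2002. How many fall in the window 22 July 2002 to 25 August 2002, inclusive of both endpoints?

Occurrences land 4·i days after 1 July 2002 for i = 0, 1, 2, …
22 July 2002 is 21 days after the start; 21 ÷ 4 = 5 remainder 1; since the remainder is 1, round up to i = 6. First occurrence in the window: #7 on 25 July 2002 (6×4 = 24 days in).
25 August 2002 is 55 days after the start; 55 ÷ 4 = 13 remainder 3. Last occurrence in the window: #14 on 22 August 2002.
Occurrences #7 through #14: 8 in total.

8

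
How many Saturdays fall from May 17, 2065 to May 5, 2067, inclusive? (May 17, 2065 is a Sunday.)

102

May 17, 2065 is a Sunday; the first Saturday on or after it is May 23, 2065 (6 days later).
From May 23, 2065 to May 5, 2067: 222 + 365 + 125 = 712 days (rest of 2065, 2066, to May 5, 2067 in 2067).
712 ÷ 7 = 101 full weeks with remainder 5, so 101 more Saturdays after the first → 102.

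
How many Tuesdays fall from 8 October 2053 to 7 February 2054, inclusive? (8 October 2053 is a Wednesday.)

8 October 2053 is a Wednesday; the first Tuesday on or after it is 14 October 2053 (6 days later).
From 14 October 2053 to 7 February 2054: 17 + 30 + 31 + 31 + 7 = 116 days (rest of October, November, December, January, February).
116 ÷ 7 = 16 full weeks with remainder 4, so 16 more Tuesdays after the first → 17.

17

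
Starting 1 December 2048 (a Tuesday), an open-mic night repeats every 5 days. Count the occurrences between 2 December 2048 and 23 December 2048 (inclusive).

4

Occurrences land 5·i days after 1 December 2048 for i = 0, 1, 2, …
2 December 2048 is 1 day after the start; 1 ÷ 5 = 0 remainder 1; since the remainder is 1, round up to i = 1. First occurrence in the window: #2 on 6 December 2048 (1×5 = 5 days in).
23 December 2048 is 22 days after the start; 22 ÷ 5 = 4 remainder 2. Last occurrence in the window: #5 on 21 December 2048.
Occurrences #2 through #5: 4 in total.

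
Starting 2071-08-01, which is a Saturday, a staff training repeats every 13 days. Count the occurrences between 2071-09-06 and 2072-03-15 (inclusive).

Occurrences land 13·i days after 2071-08-01 for i = 0, 1, 2, …
2071-09-06 is 36 days after the start; 36 ÷ 13 = 2 remainder 10; since the remainder is 10, round up to i = 3. First occurrence in the window: #4 on 2071-09-09 (3×13 = 39 days in).
2072-03-15 is 227 days after the start; 227 ÷ 13 = 17 remainder 6. Last occurrence in the window: #18 on 2072-03-09.
Occurrences #4 through #18: 15 in total.

15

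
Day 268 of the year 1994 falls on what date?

January has 31 days (268 − 31 = 237 remain).
February has 28 days (237 − 28 = 209 remain).
March has 31 days (209 − 31 = 178 remain).
April has 30 days (178 − 30 = 148 remain).
May has 31 days (148 − 31 = 117 remain).
June has 30 days (117 − 30 = 87 remain).
July has 31 days (87 − 31 = 56 remain).
August has 31 days (56 − 31 = 25 remain).
25 into September → September 25.

1994-09-25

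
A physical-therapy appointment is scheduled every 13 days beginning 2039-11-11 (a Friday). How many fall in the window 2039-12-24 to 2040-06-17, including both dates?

13

Occurrences land 13·i days after 2039-11-11 for i = 0, 1, 2, …
2039-12-24 is 43 days after the start; 43 ÷ 13 = 3 remainder 4; since the remainder is 4, round up to i = 4. First occurrence in the window: #5 on 2040-01-02 (4×13 = 52 days in).
2040-06-17 is 219 days after the start; 219 ÷ 13 = 16 remainder 11. Last occurrence in the window: #17 on 2040-06-06.
Occurrences #5 through #17: 13 in total.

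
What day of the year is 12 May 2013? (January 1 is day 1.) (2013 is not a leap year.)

132

Days in months before May: 31 + 28 + 31 + 30 = 120.
Plus 12 days into May → day 132.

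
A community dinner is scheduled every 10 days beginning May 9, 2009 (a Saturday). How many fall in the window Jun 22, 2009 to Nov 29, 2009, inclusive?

16

Occurrences land 10·i days after May 9, 2009 for i = 0, 1, 2, …
Jun 22, 2009 is 44 days after the start; 44 ÷ 10 = 4 remainder 4; since the remainder is 4, round up to i = 5. First occurrence in the window: #6 on Jun 28, 2009 (5×10 = 50 days in).
Nov 29, 2009 is 204 days after the start; 204 ÷ 10 = 20 remainder 4. Last occurrence in the window: #21 on Nov 25, 2009.
Occurrences #6 through #21: 16 in total.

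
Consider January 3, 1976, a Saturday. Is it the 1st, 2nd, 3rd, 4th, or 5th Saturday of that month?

Day 3 falls in week ⌈3/7⌉ of the month.
Days 1–7 hold the 1st Saturday, 8–14 the 2nd, 15–21 the 3rd, 22–28 the 4th, 29–31 the 5th.
3 is in the range for the 1st.

1st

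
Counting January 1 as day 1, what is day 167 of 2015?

16 June 2015

January has 31 days (167 − 31 = 136 remain).
February has 28 days (136 − 28 = 108 remain).
March has 31 days (108 − 31 = 77 remain).
April has 30 days (77 − 30 = 47 remain).
May has 31 days (47 − 31 = 16 remain).
16 into June → June 16.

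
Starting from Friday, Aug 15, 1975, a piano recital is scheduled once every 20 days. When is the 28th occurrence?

The 28th occurrence is 27 intervals after the first: 27 × 20 = 540 days after Aug 15, 1975.
Aug has 31 days — 16 days to the end of Aug leaves 524.
From end of Aug to end of 1975 is 122 days (402 left).
1976 has 366 days (36 left).
Jan has 31 days (5 left).
5 days into Feb → Feb 5, 1977.

Feb 5, 1977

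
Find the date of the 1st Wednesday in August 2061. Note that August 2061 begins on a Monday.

August 2061 begins on a Monday, so the first Wednesday is August 3 (2 days later).

3 August 2061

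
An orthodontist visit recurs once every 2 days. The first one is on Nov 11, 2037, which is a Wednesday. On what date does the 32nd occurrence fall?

The 32nd occurrence is 31 intervals after the first: 31 × 2 = 62 days after Nov 11, 2037.
Nov has 30 days — 19 days to the end of Nov leaves 43.
Dec has 31 days (12 left).
12 days into Jan → Jan 12, 2038.

Jan 12, 2038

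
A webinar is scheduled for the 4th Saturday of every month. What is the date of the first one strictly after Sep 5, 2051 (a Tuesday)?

Sep 23, 2051

Sep 2051 starts on a Friday; its first Saturday is the 2nd, so the 4th Saturday is the 23rd — Sep 23, 2051.
Sep 23, 2051 is after Sep 5, 2051, so that is the next one.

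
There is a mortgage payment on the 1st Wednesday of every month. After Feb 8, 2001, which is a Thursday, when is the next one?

Mar 7, 2001

Feb 2001 starts on a Thursday, so its 1st Wednesday is Feb 7, 2001 (6 days in).
That is not after Feb 8, 2001, so look at Mar 2001.
Mar 2001 starts on a Thursday, so its 1st Wednesday is Mar 7, 2001 (6 days in).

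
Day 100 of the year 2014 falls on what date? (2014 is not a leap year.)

2014-04-10

January has 31 days (100 − 31 = 69 remain).
February has 28 days (69 − 28 = 41 remain).
March has 31 days (41 − 31 = 10 remain).
10 into April → April 10.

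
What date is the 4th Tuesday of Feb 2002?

Feb 2002 begins on a Friday, so the first Tuesday is Feb 5 (4 days later).
The 4th Tuesday is 3 weeks later: 5 + 21 = 26.

Feb 26, 2002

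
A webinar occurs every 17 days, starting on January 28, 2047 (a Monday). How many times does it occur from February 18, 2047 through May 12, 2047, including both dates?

5

Occurrences land 17·i days after January 28, 2047 for i = 0, 1, 2, …
February 18, 2047 is 21 days after the start; 21 ÷ 17 = 1 remainder 4; since the remainder is 4, round up to i = 2. First occurrence in the window: #3 on March 3, 2047 (2×17 = 34 days in).
May 12, 2047 is 104 days after the start; 104 ÷ 17 = 6 remainder 2. Last occurrence in the window: #7 on May 10, 2047.
Occurrences #3 through #7: 5 in total.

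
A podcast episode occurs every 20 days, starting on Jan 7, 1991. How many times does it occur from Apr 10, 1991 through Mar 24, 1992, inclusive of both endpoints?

18

Occurrences land 20·i days after Jan 7, 1991 for i = 0, 1, 2, …
Apr 10, 1991 is 93 days after the start; 93 ÷ 20 = 4 remainder 13; since the remainder is 13, round up to i = 5. First occurrence in the window: #6 on Apr 17, 1991 (5×20 = 100 days in).
Mar 24, 1992 is 442 days after the start; 442 ÷ 20 = 22 remainder 2. Last occurrence in the window: #23 on Mar 22, 1992.
Occurrences #6 through #23: 18 in total.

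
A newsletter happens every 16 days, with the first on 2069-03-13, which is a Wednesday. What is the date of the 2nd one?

The 2nd occurrence is 1 interval after the first: 1 × 16 = 16 days after 2069-03-13.
16 days later is 2069-03-29.

2069-03-29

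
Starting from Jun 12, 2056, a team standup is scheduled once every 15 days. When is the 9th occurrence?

The 9th occurrence is 8 intervals after the first: 8 × 15 = 120 days after Jun 12, 2056.
Jun has 30 days — 18 days to the end of Jun leaves 102.
Jul has 31 days (71 left).
Aug has 31 days (40 left).
Sep has 30 days (10 left).
10 days into Oct → Oct 10, 2056.

Oct 10, 2056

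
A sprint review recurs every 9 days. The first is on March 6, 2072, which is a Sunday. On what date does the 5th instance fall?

The 5th occurrence is 4 intervals after the first: 4 × 9 = 36 days after March 6, 2072.
March has 31 days — 25 days to the end of March leaves 11.
11 days into April → April 11, 2072.

April 11, 2072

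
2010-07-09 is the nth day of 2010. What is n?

190

Days in months before July: 31 + 28 + 31 + 30 + 31 + 30 = 181.
Plus 9 days into July → day 190.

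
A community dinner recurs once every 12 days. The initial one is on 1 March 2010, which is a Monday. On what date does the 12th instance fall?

11 July 2010

The 12th occurrence is 11 intervals after the first: 11 × 12 = 132 days after 1 March 2010.
March has 31 days — 30 days to the end of March leaves 102.
April has 30 days (72 left).
May has 31 days (41 left).
June has 30 days (11 left).
11 days into July → 11 July 2010.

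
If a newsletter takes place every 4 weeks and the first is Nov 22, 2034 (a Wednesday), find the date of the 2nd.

The 2nd occurrence is 1 interval after the first: 1 × 28 = 28 days after Nov 22, 2034.
Nov has 30 days — 8 days to the end of Nov leaves 20.
20 days into Dec → Dec 20, 2034.

Dec 20, 2034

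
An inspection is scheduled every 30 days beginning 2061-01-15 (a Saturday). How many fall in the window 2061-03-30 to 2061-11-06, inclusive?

7

Occurrences land 30·i days after 2061-01-15 for i = 0, 1, 2, …
2061-03-30 is 74 days after the start; 74 ÷ 30 = 2 remainder 14; since the remainder is 14, round up to i = 3. First occurrence in the window: #4 on 2061-04-15 (3×30 = 90 days in).
2061-11-06 is 295 days after the start; 295 ÷ 30 = 9 remainder 25. Last occurrence in the window: #10 on 2061-10-12.
Occurrences #4 through #10: 7 in total.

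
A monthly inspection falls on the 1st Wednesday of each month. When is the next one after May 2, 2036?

May 7, 2036

May 2036 starts on a Thursday, so its 1st Wednesday is May 7, 2036 (6 days in).
May 7, 2036 is after May 2, 2036, so that is the next one.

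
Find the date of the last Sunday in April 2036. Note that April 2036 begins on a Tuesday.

27 April 2036

April 2036 begins on a Tuesday, so the first Sunday is April 6 (5 days later).
April 2036 has 30 days. Adding weeks: 6, 13, 20, 27 — the last one ≤ 30 is the 27th.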